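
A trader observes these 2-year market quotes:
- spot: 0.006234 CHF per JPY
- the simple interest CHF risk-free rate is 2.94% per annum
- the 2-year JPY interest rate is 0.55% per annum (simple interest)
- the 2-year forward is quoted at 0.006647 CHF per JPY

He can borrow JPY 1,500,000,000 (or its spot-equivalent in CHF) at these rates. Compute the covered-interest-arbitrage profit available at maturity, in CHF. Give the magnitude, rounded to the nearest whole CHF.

CHF 179,337

T = 2 years.
Keep in JPY, deliver into the forward: 1,500,000,000·1.011000·0.006647 = CHF 10,080,175.50.
Swap to CHF now, deposit: 1,500,000,000·0.006234·1.058800 = CHF 9,900,838.80.
The quoted forward overvalues JPY, so borrow CHF, buy JPY at spot, deposit the JPY at 0.55%, and sell the proceeds forward at 0.006647.
Profit = 10,080,175.50 − 9,900,838.80 = CHF 179,337.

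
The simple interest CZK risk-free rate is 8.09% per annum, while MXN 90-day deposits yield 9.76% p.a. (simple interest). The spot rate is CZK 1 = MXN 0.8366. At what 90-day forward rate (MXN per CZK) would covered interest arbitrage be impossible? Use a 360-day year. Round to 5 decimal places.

0.84002

T = 90/360 years.
MXN growth factor: 1 + 0.0976×90/360 = 1.024400.
CZK accumulates by 1 + 0.0809×90/360 = 1.020225.
Forward (MXN per CZK) = 0.8366 × 1.024400 / 1.020225 = 0.8400236.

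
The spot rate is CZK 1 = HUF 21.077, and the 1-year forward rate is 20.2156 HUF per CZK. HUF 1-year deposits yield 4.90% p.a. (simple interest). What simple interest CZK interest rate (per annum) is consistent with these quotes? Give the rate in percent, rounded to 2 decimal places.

9.37%

T = 1 year.
By CIP, F/S equals the HUF-to-CZK growth ratio: 20.2156/21.077 = 0.9591308.
The HUF side grows by 1 + 0.0490×1 = 1.049000.
So the CZK growth factor = 1.0936986.
(1.0936986 − 1)/T = 0.093699, i.e. 9.37%.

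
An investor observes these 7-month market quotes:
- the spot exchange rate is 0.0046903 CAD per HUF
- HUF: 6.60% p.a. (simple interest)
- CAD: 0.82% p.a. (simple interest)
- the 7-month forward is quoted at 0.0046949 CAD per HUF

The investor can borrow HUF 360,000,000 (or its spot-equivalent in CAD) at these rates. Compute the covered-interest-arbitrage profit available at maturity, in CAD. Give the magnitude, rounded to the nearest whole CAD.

T = 7/12 years.
Route A — deposit HUF, sell forward: 360,000,000 × 1.038500 × 0.0046949 = CAD 1,755,235.31.
Route B — convert at spot, deposit CAD: 360,000,000 × 0.0046903 × 1.004783333 = CAD 1,696,584.70.
The quoted forward overvalues HUF, so borrow CAD, buy HUF at spot, deposit the HUF at 6.60%, and sell the proceeds forward at 0.0046949.
Arbitrage profit = |1,755,235.31 − 1,696,584.70| = CAD 58,651.

CAD 58,651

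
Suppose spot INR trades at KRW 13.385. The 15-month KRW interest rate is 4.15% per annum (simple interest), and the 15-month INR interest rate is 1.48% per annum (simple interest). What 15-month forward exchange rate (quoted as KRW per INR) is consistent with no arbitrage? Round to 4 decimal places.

13.8236

T = 15/12 years.
Growth of 1 KRW over T: 1 + 0.0415×15/12 = 1.051875.
INR accumulates by 1 + 0.0148×15/12 = 1.018500.
CIP: F = S · (grow KRW)/(grow INR) = 13.385 × 1.051875/1.018500 = 13.823610 KRW per INR.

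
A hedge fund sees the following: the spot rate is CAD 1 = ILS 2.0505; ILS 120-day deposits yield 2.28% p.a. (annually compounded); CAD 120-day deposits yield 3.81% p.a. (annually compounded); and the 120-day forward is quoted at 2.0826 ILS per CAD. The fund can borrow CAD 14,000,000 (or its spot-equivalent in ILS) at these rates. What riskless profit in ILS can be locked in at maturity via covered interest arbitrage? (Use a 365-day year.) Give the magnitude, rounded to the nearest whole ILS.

T = 120/365 years.
Route A — deposit CAD, sell forward: 14,000,000 × 1.0123691727 × 2.0826 = ILS 29,517,040.55.
Route B — convert at spot, deposit ILS: 14,000,000 × 2.0505 × 1.0074392491 = ILS 28,920,558.52.
The quoted forward overvalues CAD, so borrow ILS, buy CAD at spot, deposit the CAD at 3.81%, and sell the proceeds forward at 2.0826.
The gap between the two covered legs is ILS 596,482.

ILS 596,482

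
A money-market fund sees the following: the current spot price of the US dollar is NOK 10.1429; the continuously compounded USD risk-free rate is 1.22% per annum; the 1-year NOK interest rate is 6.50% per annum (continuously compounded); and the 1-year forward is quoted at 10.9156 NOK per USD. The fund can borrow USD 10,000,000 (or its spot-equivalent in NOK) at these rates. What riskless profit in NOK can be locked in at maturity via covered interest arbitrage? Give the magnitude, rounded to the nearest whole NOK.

T = 1 year.
Invest the USD and cover forward: 10,000,000 × 1.01227472357 × 10.9156 = NOK 110,495,859.73.
Convert at spot and invest in NOK: 10,000,000 × 10.1429 × 1.06715902438 = NOK 108,240,872.68.
The quoted forward overvalues USD, so borrow NOK, buy USD at spot, deposit the USD at 1.22%, and sell the proceeds forward at 10.9156.
Profit = 110,495,859.73 − 108,240,872.68 = NOK 2,254,987.

NOK 2,254,987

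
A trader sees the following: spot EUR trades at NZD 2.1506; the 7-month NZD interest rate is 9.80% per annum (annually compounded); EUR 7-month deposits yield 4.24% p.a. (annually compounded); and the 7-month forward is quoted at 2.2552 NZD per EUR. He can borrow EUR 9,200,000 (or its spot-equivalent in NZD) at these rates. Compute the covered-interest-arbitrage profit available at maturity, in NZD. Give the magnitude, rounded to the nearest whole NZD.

T = 7/12 years.
Route A — deposit EUR, sell forward: 9,200,000 × 1.0245191211 × 2.2552 = NZD 21,256,558.80.
Route B — convert at spot, deposit NZD: 9,200,000 × 2.1506 × 1.0560505289 = NZD 20,894,508.86.
The quoted forward overvalues EUR, so borrow NZD, buy EUR at spot, deposit the EUR at 4.24%, and sell the proceeds forward at 2.2552.
Arbitrage profit = |21,256,558.80 − 20,894,508.86| = NZD 362,050.

NZD 362,050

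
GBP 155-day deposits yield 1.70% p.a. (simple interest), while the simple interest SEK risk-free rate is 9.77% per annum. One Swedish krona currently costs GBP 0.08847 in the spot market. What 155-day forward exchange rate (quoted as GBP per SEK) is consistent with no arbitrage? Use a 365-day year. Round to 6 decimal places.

T = 155/365 years.
GBP growth factor: 1 + 0.0170×155/365 = 1.0072192.
SEK accumulates by 1 + 0.0977×155/365 = 1.041489.
CIP: F = S · (grow GBP)/(grow SEK) = 0.08847 × 1.0072192/1.041489 = 0.08555893 GBP per SEK.

0.085559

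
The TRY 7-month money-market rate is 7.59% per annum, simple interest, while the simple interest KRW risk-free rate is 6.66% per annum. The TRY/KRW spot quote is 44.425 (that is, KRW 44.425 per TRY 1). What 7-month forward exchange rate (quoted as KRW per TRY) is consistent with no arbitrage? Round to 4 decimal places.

T = 7/12 years.
KRW accumulates by 1 + 0.0666×7/12 = 1.038850.
TRY accumulates by 1 + 0.0759×7/12 = 1.044275.
CIP: F = S · (grow KRW)/(grow TRY) = 44.425 × 1.038850/1.044275 = 44.194212 KRW per TRY.

44.1942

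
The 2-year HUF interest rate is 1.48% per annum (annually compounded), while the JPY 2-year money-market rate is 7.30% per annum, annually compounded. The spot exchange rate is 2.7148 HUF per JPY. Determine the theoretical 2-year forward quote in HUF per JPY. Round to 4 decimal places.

2.4283

T = 2 years.
Growth of 1 HUF over T: (1 + 0.0148)^2 = 1.029819.
JPY growth factor: (1 + 0.0730)^2 = 1.151329.
So F = 2.7148 × 1.029819 / 1.151329 = 2.428283 (HUF/JPY).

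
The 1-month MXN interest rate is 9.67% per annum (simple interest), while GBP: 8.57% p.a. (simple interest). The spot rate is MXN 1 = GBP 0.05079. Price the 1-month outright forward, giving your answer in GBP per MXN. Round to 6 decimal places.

T = 1/12 years.
GBP growth factor: 1 + 0.0857×1/12 = 1.0071417.
MXN accumulates by 1 + 0.0967×1/12 = 1.0080583.
So F = 0.05079 × 1.0071417 / 1.0080583 = 0.05074382 (GBP/MXN).

0.050744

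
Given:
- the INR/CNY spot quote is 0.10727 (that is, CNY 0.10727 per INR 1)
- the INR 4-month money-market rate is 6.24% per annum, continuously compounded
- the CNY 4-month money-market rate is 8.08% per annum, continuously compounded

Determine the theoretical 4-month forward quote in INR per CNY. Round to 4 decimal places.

9.2653

T = 4/12 years.
CNY accumulates by e^(0.0808×4/12) = 1.0272993.
INR growth factor: e^(0.0624×4/12) = 1.0210178.
CIP: F = S · (grow CNY)/(grow INR) = 0.10727 × 1.0272993/1.0210178 = 0.1079299 CNY per INR.
Invert for INR per CNY: 1 / 0.1079299 = 9.2653.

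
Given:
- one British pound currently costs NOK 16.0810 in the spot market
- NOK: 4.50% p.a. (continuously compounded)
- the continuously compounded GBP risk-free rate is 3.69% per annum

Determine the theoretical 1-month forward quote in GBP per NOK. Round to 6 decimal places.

0.062143

T = 1/12 years.
NOK accumulates by e^(0.0450×1/12) = 1.003757.
Growth of 1 GBP over T: e^(0.0369×1/12) = 1.0030797.
CIP: F = S · (grow NOK)/(grow GBP) = 16.081 × 1.003757/1.0030797 = 16.09186 NOK per GBP.
Quoted the other way: 1/16.09186 = 0.062143 GBP per NOK.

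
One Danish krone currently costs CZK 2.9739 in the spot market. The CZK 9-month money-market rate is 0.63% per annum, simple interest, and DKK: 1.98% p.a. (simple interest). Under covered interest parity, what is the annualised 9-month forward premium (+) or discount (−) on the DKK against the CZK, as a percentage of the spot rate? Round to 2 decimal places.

-1.33%

T = 9/12 years.
No-arbitrage forward: 2.9739 × 1.004725 / 1.014850 = 2.9442299 CZK/DKK.
Annualised premium = (F − S)/S × (1/T) = (2.9442299 − 2.9739)/2.9739 ÷ (9/12) = -1.33%.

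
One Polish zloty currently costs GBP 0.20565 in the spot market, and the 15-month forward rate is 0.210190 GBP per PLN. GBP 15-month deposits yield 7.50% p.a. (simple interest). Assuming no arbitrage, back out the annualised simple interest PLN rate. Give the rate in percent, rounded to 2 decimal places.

5.61%

T = 15/12 years.
F/S = 0.21019/0.20565 = 1.0220763 = (growth of GBP) / (growth of PLN).
GBP growth factor: 1 + 0.0750×15/12 = 1.093750.
Hence g_PLN = 1.0701256.
r = (1.0701256 − 1)/(15/12) = 0.056100 → 5.61%.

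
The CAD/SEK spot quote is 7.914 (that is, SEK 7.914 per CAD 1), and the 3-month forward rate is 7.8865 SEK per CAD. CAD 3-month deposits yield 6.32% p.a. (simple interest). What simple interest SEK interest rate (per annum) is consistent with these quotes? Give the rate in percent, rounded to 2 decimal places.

T = 3/12 years.
By CIP, F/S equals the SEK-to-CAD growth ratio: 7.8865/7.914 = 0.9965251.
CAD growth factor: 1 + 0.0632×3/12 = 1.015800.
That pins the SEK growth at 1.0122702.
r = (1.0122702 − 1)/(3/12) = 0.049081 → 4.91%.

4.91%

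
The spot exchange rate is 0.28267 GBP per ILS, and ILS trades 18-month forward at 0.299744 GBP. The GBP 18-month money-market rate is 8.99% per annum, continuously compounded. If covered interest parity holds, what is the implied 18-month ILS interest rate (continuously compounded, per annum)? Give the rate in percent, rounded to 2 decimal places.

T = 18/12 years.
By CIP, F/S equals the GBP-to-ILS growth ratio: 0.299744/0.28267 = 1.0604026.
The GBP side grows by e^(0.0899×18/12) = 1.1443651.
That pins the ILS growth at 1.0791798.
Take logs: ln 1.0791798 / (18/12) = 0.050801, so 5.08%.

5.08%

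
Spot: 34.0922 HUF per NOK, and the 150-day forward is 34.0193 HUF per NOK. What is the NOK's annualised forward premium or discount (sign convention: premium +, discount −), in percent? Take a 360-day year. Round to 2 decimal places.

T = 150/360 years.
NOK trades forward at -0.21383% vs spot over the period.
Per annum: -0.0021383 / (150/360) = -0.005132 = -0.51%.

-0.51%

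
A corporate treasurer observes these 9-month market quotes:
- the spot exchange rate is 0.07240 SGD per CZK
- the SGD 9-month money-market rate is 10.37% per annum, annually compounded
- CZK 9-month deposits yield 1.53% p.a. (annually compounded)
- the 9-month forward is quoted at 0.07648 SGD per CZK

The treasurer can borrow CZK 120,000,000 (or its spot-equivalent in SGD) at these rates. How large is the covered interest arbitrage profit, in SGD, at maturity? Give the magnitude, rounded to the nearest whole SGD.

SGD 72,595

T = 9/12 years.
Keep in CZK, deliver into the forward: 120,000,000·1.011453193·0.07648 = SGD 9,282,712.82.
Swap to SGD now, deposit: 120,000,000·0.07240·1.076808021 = SGD 9,355,308.09.
The quoted forward undervalues CZK, so borrow CZK, convert to SGD at spot, deposit the SGD at 10.37%, and buy CZK forward at 0.07648 to cover the loan.
Profit = 9,355,308.09 − 9,282,712.82 = SGD 72,595.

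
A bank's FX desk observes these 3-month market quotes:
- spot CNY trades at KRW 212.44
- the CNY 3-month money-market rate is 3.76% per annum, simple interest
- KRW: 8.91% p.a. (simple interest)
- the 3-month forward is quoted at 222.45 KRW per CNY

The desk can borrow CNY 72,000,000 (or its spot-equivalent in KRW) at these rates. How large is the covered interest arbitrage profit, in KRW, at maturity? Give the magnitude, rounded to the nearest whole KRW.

KRW 530,562,888

T = 3/12 years.
Invest the CNY and cover forward: 72,000,000 × 1.009400 × 222.45 = KRW 16,166,954,160.00.
Convert at spot and invest in KRW: 72,000,000 × 212.44 × 1.022275 = KRW 15,636,391,272.00.
The quoted forward overvalues CNY, so borrow KRW, buy CNY at spot, deposit the CNY at 3.76%, and sell the proceeds forward at 222.45.
Profit = 16,166,954,160.00 − 15,636,391,272.00 = KRW 530,562,888.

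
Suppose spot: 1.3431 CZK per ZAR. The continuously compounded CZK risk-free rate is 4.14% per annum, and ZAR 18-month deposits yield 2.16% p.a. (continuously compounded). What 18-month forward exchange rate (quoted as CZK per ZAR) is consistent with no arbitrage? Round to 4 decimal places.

1.3836

T = 18/12 years.
CZK growth factor: e^(0.0414×18/12) = 1.0640687.
ZAR growth factor: e^(0.0216×18/12) = 1.0329306.
Forward (CZK per ZAR) = 1.3431 × 1.0640687 / 1.0329306 = 1.383588.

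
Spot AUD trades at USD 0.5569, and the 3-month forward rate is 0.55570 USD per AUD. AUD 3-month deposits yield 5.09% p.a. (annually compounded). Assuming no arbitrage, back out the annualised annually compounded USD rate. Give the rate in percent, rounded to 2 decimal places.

T = 3/12 years.
CIP gives F = S · g_USD/g_AUD, so g_USD/g_AUD = 0.5557/0.5569 = 0.9978452.
AUD growth factor: (1 + 0.0509)^(3/12) = 1.0124891.
Hence g_USD = 1.0103074.
Annualise: 1.0103074^(12/3) − 1 = 0.041871 = 4.19%.

4.19%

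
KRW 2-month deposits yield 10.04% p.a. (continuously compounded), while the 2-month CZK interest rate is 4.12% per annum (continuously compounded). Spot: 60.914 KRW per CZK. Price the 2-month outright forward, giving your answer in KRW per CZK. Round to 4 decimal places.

T = 2/12 years.
KRW accumulates by e^(0.1004×2/12) = 1.01687412.
CZK accumulates by e^(0.0412×2/12) = 1.0068903.
So F = 60.914 × 1.01687412 / 1.0068903 = 61.517993 (KRW/CZK).

61.5180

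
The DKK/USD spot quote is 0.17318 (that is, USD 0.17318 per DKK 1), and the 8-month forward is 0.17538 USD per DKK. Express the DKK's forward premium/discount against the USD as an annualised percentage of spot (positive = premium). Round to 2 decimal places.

T = 8/12 years.
DKK trades forward at +1.27035% vs spot over the period.
Annualise by dividing by T: 0.0127035 / (8/12) = 0.019055 → 1.91%.

+1.91%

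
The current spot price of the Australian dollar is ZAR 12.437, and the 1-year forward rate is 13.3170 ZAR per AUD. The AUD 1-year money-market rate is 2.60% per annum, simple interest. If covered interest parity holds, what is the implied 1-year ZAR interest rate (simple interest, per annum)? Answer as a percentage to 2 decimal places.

9.86%

T = 1 year.
CIP gives F = S · g_ZAR/g_AUD, so g_ZAR/g_AUD = 13.317/12.437 = 1.0707566.
The AUD side grows by 1 + 0.0260×1 = 1.026000.
That pins the ZAR growth at 1.0985963.
r = (1.0985963 − 1)/1 = 0.098596 → 9.86%.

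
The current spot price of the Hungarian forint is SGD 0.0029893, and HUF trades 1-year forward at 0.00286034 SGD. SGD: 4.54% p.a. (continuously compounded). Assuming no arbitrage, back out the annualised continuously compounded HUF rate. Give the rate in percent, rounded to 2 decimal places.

8.95%

T = 1 year.
By CIP, F/S equals the SGD-to-HUF growth ratio: 0.00286034/0.0029893 = 0.9568595.
The SGD side grows by e^(0.0454×1) = 1.0464464.
That pins the HUF growth at 1.093626.
Take logs: ln 1.093626 / 1 = 0.089499, so 8.95%.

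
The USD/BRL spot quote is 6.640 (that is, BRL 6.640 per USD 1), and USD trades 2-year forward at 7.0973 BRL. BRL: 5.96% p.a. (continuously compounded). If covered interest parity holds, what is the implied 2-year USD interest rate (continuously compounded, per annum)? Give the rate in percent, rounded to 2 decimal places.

2.63%

T = 2 years.
By CIP, F/S equals the BRL-to-USD growth ratio: 7.0973/6.64 = 1.0688705.
BRL growth factor: e^(0.0596×2) = 1.1265952.
That pins the USD growth at 1.0540053.
Take logs: ln 1.0540053 / 2 = 0.026299, so 2.63%.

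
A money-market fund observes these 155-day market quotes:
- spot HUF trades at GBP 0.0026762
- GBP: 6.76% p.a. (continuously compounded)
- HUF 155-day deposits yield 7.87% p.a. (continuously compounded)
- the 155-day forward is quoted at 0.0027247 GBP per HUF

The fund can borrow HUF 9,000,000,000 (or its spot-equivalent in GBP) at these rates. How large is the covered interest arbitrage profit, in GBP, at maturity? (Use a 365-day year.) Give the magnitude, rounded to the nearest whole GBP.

T = 155/365 years.
Route A — deposit HUF, sell forward: 9,000,000,000 × 1.0339852882 × 0.0027247 = GBP 25,355,697.43.
Route B — convert at spot, deposit GBP: 9,000,000,000 × 0.0026762 × 1.0291228622 = GBP 24,787,247.43.
The quoted forward overvalues HUF, so borrow GBP, buy HUF at spot, deposit the HUF at 7.87%, and sell the proceeds forward at 0.0027247.
The gap between the two covered legs is GBP 568,450.

GBP 568,450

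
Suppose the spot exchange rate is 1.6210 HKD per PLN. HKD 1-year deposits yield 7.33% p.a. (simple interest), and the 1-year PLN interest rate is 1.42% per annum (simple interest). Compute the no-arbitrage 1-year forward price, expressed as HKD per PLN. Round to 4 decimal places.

T = 1 year.
HKD accumulates by 1 + 0.0733×1 = 1.073300.
PLN growth factor: 1 + 0.0142×1 = 1.014200.
So F = 1.621 × 1.073300 / 1.014200 = 1.715460 (HKD/PLN).

1.7155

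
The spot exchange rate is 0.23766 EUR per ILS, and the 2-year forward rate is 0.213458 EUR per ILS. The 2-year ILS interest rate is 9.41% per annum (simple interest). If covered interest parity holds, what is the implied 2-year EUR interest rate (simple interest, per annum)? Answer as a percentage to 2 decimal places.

T = 2 years.
CIP gives F = S · g_EUR/g_ILS, so g_EUR/g_ILS = 0.213458/0.23766 = 0.8981654.
The ILS side grows by 1 + 0.0941×2 = 1.188200.
That pins the EUR growth at 1.0672001.
(1.0672001 − 1)/T = 0.033600, i.e. 3.36%.

3.36%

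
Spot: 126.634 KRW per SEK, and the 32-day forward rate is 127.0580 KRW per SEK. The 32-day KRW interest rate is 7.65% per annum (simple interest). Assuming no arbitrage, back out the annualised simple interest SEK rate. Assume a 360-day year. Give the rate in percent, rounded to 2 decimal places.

3.87%

T = 32/360 years.
By CIP, F/S equals the KRW-to-SEK growth ratio: 127.058/126.634 = 1.0033482.
The KRW side grows by 1 + 0.0765×32/360 = 1.006800.
That pins the SEK growth at 1.0034403.
(1.0034403 − 1)/T = 0.038703, i.e. 3.87%.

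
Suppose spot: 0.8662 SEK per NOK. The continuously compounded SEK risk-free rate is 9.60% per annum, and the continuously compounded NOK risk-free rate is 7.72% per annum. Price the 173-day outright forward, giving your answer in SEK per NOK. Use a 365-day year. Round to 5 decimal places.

0.87395

T = 173/365 years.
SEK accumulates by e^(0.0960×173/365) = 1.0465524.
Growth of 1 NOK over T: e^(0.0772×173/365) = 1.0372684.
Forward (SEK per NOK) = 0.8662 × 1.0465524 / 1.0372684 = 0.8739529.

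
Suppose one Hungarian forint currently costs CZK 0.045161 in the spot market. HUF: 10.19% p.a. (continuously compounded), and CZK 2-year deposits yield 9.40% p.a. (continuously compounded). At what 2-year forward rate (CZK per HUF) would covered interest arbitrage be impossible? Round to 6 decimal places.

T = 2 years.
Growth of 1 CZK over T: e^(0.0940×2) = 1.2068335.
HUF growth factor: e^(0.1019×2) = 1.2260529.
Forward (CZK per HUF) = 0.045161 × 1.2068335 / 1.2260529 = 0.04445306.

0.044453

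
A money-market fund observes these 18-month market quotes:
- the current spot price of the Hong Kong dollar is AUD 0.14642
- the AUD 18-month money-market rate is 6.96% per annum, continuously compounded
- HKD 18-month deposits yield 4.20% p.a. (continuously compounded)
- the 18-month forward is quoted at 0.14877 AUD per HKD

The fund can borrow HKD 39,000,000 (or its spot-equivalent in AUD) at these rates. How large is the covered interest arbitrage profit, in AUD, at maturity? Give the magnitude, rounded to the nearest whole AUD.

AUD 159,458

T = 18/12 years.
Route A — deposit HKD, sell forward: 39,000,000 × 1.065026839 × 0.14877 = AUD 6,179,317.67.
Route B — convert at spot, deposit AUD: 39,000,000 × 0.14642 × 1.110044384 = AUD 6,338,775.25.
The quoted forward undervalues HKD, so borrow HKD, convert to AUD at spot, deposit the AUD at 6.96%, and buy HKD forward at 0.14877 to cover the loan.
Arbitrage profit = |6,179,317.67 − 6,338,775.25| = AUD 159,458.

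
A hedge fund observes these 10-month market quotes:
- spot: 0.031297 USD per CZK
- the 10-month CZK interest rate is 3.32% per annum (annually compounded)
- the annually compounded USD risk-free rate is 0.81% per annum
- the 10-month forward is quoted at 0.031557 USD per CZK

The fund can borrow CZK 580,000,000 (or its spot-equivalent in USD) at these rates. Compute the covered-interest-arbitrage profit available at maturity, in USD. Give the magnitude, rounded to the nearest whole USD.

T = 10/12 years.
Keep in CZK, deliver into the forward: 580,000,000·1.0275910931·0.031557 = USD 18,808,061.43.
Swap to USD now, deposit: 580,000,000·0.031297·1.006745458 = USD 18,274,705.31.
The quoted forward overvalues CZK, so borrow USD, buy CZK at spot, deposit the CZK at 3.32%, and sell the proceeds forward at 0.031557.
The gap between the two covered legs is USD 533,356.

USD 533,356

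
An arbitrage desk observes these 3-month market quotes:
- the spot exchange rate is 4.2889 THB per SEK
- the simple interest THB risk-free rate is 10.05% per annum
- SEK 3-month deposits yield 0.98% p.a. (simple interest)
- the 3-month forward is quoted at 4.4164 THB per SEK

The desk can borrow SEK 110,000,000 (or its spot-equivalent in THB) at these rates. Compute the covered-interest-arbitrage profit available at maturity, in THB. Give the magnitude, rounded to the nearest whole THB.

T = 3/12 years.
Route A — deposit SEK, sell forward: 110,000,000 × 1.002450 × 4.4164 = THB 486,994,219.80.
Route B — convert at spot, deposit THB: 110,000,000 × 4.2889 × 1.025125 = THB 483,632,447.38.
The quoted forward overvalues SEK, so borrow THB, buy SEK at spot, deposit the SEK at 0.98%, and sell the proceeds forward at 4.4164.
The gap between the two covered legs is THB 3,361,772.

THB 3,361,772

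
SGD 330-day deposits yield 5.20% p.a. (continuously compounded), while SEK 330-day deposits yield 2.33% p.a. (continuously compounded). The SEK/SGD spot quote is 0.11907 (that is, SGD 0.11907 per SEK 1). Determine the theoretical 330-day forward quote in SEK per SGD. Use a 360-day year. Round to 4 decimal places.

T = 330/360 years.
SGD accumulates by e^(0.0520×330/360) = 1.048821.
Growth of 1 SEK over T: e^(0.0233×330/360) = 1.0215881.
So F = 0.11907 × 1.048821 / 1.0215881 = 0.1222441 (SGD/SEK).
Invert for SEK per SGD: 1 / 0.1222441 = 8.1804.

8.1804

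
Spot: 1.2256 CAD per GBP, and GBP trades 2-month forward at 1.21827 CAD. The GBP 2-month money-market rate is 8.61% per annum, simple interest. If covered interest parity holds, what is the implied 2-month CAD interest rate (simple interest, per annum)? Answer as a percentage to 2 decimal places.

T = 2/12 years.
F/S = 1.21827/1.2256 = 0.9940193 = (growth of CAD) / (growth of GBP).
The GBP side grows by 1 + 0.0861×2/12 = 1.014350.
Hence g_CAD = 1.0082835.
r = (1.0082835 − 1)/(2/12) = 0.049701 → 4.97%.

4.97%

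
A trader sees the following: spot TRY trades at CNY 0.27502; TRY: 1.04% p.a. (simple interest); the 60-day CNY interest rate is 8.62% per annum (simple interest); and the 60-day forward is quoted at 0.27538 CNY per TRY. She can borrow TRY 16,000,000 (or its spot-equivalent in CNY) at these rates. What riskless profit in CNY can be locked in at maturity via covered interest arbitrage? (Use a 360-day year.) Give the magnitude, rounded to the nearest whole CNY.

T = 60/360 years.
Route A — deposit TRY, sell forward: 16,000,000 × 1.001733333 × 0.27538 = CNY 4,413,717.20.
Route B — convert at spot, deposit CNY: 16,000,000 × 0.27502 × 1.014366667 = CNY 4,463,537.93.
The quoted forward undervalues TRY, so borrow TRY, convert to CNY at spot, deposit the CNY at 8.62%, and buy TRY forward at 0.27538 to cover the loan.
Arbitrage profit = |4,413,717.20 − 4,463,537.93| = CNY 49,821.

CNY 49,821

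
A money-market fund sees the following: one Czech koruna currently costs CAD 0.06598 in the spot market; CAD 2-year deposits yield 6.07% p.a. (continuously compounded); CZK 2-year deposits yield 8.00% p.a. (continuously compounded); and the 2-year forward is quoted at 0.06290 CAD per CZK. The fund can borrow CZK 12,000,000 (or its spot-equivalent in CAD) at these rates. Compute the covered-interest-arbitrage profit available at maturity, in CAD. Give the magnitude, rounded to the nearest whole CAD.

T = 2 years.
Route A — deposit CZK, sell forward: 12,000,000 × 1.17351087 × 0.06290 = CAD 885,766.00.
Route B — convert at spot, deposit CAD: 12,000,000 × 0.06598 × 1.12907645 = CAD 893,957.57.
The quoted forward undervalues CZK, so borrow CZK, convert to CAD at spot, deposit the CAD at 6.07%, and buy CZK forward at 0.06290 to cover the loan.
Arbitrage profit = |885,766.00 − 893,957.57| = CAD 8,192.

CAD 8,192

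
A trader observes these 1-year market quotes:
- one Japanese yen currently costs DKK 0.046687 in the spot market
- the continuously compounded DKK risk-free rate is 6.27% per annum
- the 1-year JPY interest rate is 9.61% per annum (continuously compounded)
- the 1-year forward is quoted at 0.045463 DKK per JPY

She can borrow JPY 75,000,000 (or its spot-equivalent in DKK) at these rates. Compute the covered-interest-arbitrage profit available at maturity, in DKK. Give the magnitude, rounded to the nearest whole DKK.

DKK 25,562

T = 1 year.
Invest the JPY and cover forward: 75,000,000 × 1.100869145 × 0.045463 = DKK 3,753,661.05.
Convert at spot and invest in DKK: 75,000,000 × 0.046687 × 1.064707379 = DKK 3,728,099.51.
The quoted forward overvalues JPY, so borrow DKK, buy JPY at spot, deposit the JPY at 9.61%, and sell the proceeds forward at 0.045463.
The gap between the two covered legs is DKK 25,562.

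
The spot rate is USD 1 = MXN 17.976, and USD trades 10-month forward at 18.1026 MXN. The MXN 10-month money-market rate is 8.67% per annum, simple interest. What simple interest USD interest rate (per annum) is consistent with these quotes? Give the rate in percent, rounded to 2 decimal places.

T = 10/12 years.
F/S = 18.1026/17.976 = 1.0070427 = (growth of MXN) / (growth of USD).
MXN growth factor: 1 + 0.0867×10/12 = 1.072250.
That pins the USD growth at 1.0647513.
(1.0647513 − 1)/T = 0.077702, i.e. 7.77%.

7.77%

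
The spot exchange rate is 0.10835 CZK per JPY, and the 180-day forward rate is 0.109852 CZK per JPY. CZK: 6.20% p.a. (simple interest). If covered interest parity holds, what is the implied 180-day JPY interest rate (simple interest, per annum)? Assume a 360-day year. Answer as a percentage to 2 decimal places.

T = 180/360 years.
By CIP, F/S equals the CZK-to-JPY growth ratio: 0.109852/0.10835 = 1.0138625.
CZK growth factor: 1 + 0.0620×180/360 = 1.031000.
Hence g_JPY = 1.0169032.
(1.0169032 − 1)/T = 0.033806, i.e. 3.38%.

3.38%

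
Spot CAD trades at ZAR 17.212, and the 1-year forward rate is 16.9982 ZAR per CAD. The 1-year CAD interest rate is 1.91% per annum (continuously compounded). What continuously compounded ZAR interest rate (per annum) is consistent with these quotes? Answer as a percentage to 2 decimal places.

T = 1 year.
By CIP, F/S equals the ZAR-to-CAD growth ratio: 16.9982/17.212 = 0.9875784.
The CAD side grows by e^(0.0191×1) = 1.0192836.
That pins the ZAR growth at 1.0066225.
Take logs: ln 1.0066225 / 1 = 0.006601, so 0.66%.

0.66%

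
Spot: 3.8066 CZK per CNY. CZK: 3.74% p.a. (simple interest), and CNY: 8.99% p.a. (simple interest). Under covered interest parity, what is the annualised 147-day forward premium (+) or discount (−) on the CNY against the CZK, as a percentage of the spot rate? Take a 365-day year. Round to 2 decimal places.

-5.07%

T = 147/365 years.
CIP forward (CZK per CNY) = 3.8066 × 1.0150625/1.0362063 = 3.7289263.
Annualised premium = (F − S)/S × (1/T) = (3.7289263 − 3.8066)/3.8066 ÷ (147/365) = -5.07%.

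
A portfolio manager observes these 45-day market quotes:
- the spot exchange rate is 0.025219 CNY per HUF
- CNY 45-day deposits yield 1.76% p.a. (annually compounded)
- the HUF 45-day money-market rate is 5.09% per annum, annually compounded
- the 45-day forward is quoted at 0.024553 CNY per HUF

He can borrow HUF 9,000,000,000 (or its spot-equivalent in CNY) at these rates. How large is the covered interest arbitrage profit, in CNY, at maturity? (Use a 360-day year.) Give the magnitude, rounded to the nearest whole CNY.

T = 45/360 years.
Keep in HUF, deliver into the forward: 9,000,000,000·1.00622516378·0.024553 = CNY 222,352,618.02.
Swap to CNY now, deposit: 9,000,000,000·0.025219·1.00218324401 = CNY 227,466,533.08.
The quoted forward undervalues HUF, so borrow HUF, convert to CNY at spot, deposit the CNY at 1.76%, and buy HUF forward at 0.024553 to cover the loan.
Arbitrage profit = |222,352,618.02 − 227,466,533.08| = CNY 5,113,915.

CNY 5,113,915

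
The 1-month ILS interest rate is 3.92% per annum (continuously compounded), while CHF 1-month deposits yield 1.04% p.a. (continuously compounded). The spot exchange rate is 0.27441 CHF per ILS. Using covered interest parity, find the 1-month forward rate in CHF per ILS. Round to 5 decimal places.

T = 1/12 years.
CHF accumulates by e^(0.0104×1/12) = 1.000867.
ILS growth factor: e^(0.0392×1/12) = 1.003272.
So F = 0.27441 × 1.000867 / 1.003272 = 0.2737522 (CHF/ILS).

0.27375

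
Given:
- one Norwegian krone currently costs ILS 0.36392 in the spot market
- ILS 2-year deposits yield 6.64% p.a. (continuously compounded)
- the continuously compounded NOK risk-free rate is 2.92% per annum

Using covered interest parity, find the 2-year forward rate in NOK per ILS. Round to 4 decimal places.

T = 2 years.
ILS accumulates by e^(0.0664×2) = 1.1420216.
NOK accumulates by e^(0.0292×2) = 1.060139.
CIP: F = S · (grow ILS)/(grow NOK) = 0.36392 × 1.1420216/1.060139 = 0.3920283 ILS per NOK.
Invert for NOK per ILS: 1 / 0.3920283 = 2.5508.

2.5508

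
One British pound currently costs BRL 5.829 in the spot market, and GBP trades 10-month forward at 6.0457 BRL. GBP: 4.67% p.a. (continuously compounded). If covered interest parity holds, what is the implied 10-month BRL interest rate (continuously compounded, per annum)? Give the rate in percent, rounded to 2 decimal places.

9.05%

T = 10/12 years.
F/S = 6.0457/5.829 = 1.0371762 = (growth of BRL) / (growth of GBP).
The GBP side grows by e^(0.0467×10/12) = 1.0396838.
So the BRL growth factor = 1.0783353.
r = ln(1.0783353)/(10/12) = 0.090502 → 9.05%.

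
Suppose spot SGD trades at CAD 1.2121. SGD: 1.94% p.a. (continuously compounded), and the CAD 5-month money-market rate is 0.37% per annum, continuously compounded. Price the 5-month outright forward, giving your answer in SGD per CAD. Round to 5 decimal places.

T = 5/12 years.
CAD accumulates by e^(0.0037×5/12) = 1.0015429.
Growth of 1 SGD over T: e^(0.0194×5/12) = 1.0081161.
CIP: F = S · (grow CAD)/(grow SGD) = 1.2121 × 1.0015429/1.0081161 = 1.204197 CAD per SGD.
Invert for SGD per CAD: 1 / 1.204197 = 0.83043.

0.83043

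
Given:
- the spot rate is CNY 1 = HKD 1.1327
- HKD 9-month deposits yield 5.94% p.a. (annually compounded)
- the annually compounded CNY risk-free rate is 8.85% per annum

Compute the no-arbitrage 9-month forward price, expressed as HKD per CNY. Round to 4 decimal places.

1.1099

T = 9/12 years.
HKD growth factor: (1 + 0.0594)^(9/12) = 1.0442271.
Growth of 1 CNY over T: (1 + 0.0885)^(9/12) = 1.0656665.
So F = 1.1327 × 1.0442271 / 1.0656665 = 1.109912 (HKD/CNY).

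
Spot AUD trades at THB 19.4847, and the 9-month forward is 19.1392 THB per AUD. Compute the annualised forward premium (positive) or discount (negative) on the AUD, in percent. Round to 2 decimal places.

T = 9/12 years.
(F − S)/S = (19.1392 − 19.4847)/19.4847 = -0.0177319.
×(1/T) gives -2.36% p.a.

-2.36%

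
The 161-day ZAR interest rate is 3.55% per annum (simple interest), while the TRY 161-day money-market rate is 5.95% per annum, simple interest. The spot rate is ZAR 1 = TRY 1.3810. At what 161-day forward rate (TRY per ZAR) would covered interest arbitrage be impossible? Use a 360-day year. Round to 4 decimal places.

1.3956

T = 161/360 years.
TRY growth factor: 1 + 0.0595×161/360 = 1.0266097.
Growth of 1 ZAR over T: 1 + 0.0355×161/360 = 1.0158764.
CIP: F = S · (grow TRY)/(grow ZAR) = 1.381 × 1.0266097/1.0158764 = 1.395591 TRY per ZAR.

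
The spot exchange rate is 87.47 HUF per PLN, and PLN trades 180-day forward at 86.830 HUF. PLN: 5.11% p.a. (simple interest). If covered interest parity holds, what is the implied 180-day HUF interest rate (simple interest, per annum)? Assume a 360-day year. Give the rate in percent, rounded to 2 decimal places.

3.61%

T = 180/360 years.
CIP gives F = S · g_HUF/g_PLN, so g_HUF/g_PLN = 86.83/87.47 = 0.9926832.
The PLN side grows by 1 + 0.0511×180/360 = 1.025550.
Hence g_HUF = 1.0180463.
(1.0180463 − 1)/T = 0.036093, i.e. 3.61%.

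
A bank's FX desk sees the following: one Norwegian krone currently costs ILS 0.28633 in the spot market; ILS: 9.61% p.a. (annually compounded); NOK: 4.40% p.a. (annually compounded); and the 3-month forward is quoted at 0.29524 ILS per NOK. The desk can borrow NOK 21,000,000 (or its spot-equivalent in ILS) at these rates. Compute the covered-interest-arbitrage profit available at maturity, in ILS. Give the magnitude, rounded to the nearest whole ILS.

ILS 114,685

T = 3/12 years.
Route A — deposit NOK, sell forward: 21,000,000 × 1.010823022 × 0.29524 = ILS 6,267,143.17.
Route B — convert at spot, deposit ILS: 21,000,000 × 0.28633 × 1.023204743 = ILS 6,152,458.50.
The quoted forward overvalues NOK, so borrow ILS, buy NOK at spot, deposit the NOK at 4.40%, and sell the proceeds forward at 0.29524.
Profit = 6,267,143.17 − 6,152,458.50 = ILS 114,685.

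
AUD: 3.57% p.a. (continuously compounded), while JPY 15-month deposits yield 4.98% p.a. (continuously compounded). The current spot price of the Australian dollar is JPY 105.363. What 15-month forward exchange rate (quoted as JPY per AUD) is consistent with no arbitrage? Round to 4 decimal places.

107.2365

T = 15/12 years.
JPY accumulates by e^(0.0498×15/12) = 1.064228369.
AUD growth factor: e^(0.0357×15/12) = 1.045635673.
So F = 105.363 × 1.064228369 / 1.045635673 = 107.236485 (JPY/AUD).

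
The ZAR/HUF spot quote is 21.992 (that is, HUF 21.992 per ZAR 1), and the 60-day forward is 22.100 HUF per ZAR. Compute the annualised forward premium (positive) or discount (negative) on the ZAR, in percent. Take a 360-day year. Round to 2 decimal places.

T = 60/360 years.
(F − S)/S = (22.100 − 21.992)/21.992 = 0.0049109.
Annualise by dividing by T: 0.0049109 / (60/360) = 0.029465 → 2.95%.

+2.95%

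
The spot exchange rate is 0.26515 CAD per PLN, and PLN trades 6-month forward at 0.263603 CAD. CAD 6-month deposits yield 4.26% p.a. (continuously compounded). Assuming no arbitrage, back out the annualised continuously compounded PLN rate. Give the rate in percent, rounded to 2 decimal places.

5.43%

T = 6/12 years.
CIP gives F = S · g_CAD/g_PLN, so g_CAD/g_PLN = 0.263603/0.26515 = 0.9941656.
CAD growth factor: e^(0.0426×6/12) = 1.0215285.
That pins the PLN growth at 1.0275235.
Take logs: ln 1.0275235 / (6/12) = 0.054303, so 5.43%.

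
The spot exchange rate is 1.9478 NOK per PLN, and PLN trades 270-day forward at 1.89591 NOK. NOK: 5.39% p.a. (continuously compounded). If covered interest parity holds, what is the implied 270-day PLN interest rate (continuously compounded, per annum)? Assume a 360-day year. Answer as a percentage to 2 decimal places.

T = 270/360 years.
CIP gives F = S · g_NOK/g_PLN, so g_NOK/g_PLN = 1.89591/1.9478 = 0.9733597.
The NOK side grows by e^(0.0539×270/360) = 1.0412532.
Hence g_PLN = 1.0697517.
r = ln(1.0697517)/(270/360) = 0.089902 → 8.99%.

8.99%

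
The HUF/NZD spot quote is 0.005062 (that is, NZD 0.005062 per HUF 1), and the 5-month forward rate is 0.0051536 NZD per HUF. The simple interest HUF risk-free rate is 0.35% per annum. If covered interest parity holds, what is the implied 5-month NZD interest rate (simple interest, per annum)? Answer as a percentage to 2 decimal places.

T = 5/12 years.
By CIP, F/S equals the NZD-to-HUF growth ratio: 0.0051536/0.005062 = 1.0180956.
HUF growth factor: 1 + 0.0035×5/12 = 1.0014583.
So the NZD growth factor = 1.0195803.
(1.0195803 − 1)/T = 0.046993, i.e. 4.70%.

4.70%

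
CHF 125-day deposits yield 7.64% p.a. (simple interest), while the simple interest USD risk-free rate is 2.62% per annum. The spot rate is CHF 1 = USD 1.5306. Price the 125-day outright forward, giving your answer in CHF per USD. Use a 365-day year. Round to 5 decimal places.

T = 125/365 years.
USD accumulates by 1 + 0.0262×125/365 = 1.0089726.
Growth of 1 CHF over T: 1 + 0.0764×125/365 = 1.0261644.
So F = 1.5306 × 1.0089726 / 1.0261644 = 1.504957 (USD/CHF).
Quoted the other way: 1/1.504957 = 0.66447 CHF per USD.

0.66447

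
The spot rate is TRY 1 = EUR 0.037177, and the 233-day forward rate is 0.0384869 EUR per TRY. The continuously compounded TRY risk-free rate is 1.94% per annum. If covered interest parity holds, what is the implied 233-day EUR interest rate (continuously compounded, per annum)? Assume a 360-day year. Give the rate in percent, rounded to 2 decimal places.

T = 233/360 years.
CIP gives F = S · g_EUR/g_TRY, so g_EUR/g_TRY = 0.0384869/0.037177 = 1.0352342.
TRY growth factor: e^(0.0194×233/360) = 1.0126353.
That pins the EUR growth at 1.0483147.
r = ln(1.0483147)/(233/360) = 0.072902 → 7.29%.

7.29%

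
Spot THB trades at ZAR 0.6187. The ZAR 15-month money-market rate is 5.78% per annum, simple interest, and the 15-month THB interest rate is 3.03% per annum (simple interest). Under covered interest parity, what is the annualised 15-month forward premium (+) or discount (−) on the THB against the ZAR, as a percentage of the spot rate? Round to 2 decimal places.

+2.65%

T = 15/12 years.
CIP forward (ZAR per THB) = 0.6187 × 1.072250/1.037875 = 0.6391917.
(F − S)/S ÷ T = (0.6391917 − 0.6187)/0.6187/(15/12) = 0.026496 → 2.65%.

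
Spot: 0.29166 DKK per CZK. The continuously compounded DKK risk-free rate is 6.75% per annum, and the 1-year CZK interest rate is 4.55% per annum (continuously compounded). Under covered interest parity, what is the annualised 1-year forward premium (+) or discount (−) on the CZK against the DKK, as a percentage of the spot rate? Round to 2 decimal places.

T = 1 year.
F = S · g_DKK/g_CZK = 0.29166 × 1.0698303/1.046551 = 0.29814763.
(F − S)/S ÷ T = (0.29814763 − 0.29166)/0.29166/1 = 0.022244 → 2.22%.

+2.22%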